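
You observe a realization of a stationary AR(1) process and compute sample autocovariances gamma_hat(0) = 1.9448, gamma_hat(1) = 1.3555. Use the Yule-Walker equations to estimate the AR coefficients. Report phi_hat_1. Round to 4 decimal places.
\hat\phi_{1} = 0.6970

The Yule-Walker equations for an AR(p) process read, in matrix form,
  Gamma_p phi = r_p,   with   (Gamma_p)_{ij} = gamma(|i - j|),
                       (r_p)_i = gamma(i),   i,j = 1..p.
Substitute the sample gammas (Toeplitz matrix and right-hand side of size 1):
  Gamma_p = [[1.9448]]
  r_p     = [1.3555]
With p = 1 this is the single equation gamma(0) phi_1 = gamma(1):
  phi_hat_1 = gamma(1) / gamma(0) = 1.3555 / 1.9448 = 0.6970.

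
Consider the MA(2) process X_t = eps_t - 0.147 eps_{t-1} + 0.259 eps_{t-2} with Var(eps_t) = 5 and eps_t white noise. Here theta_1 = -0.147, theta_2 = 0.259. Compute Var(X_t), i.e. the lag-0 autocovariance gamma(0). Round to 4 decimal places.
\gamma(0) = 5.4435

For an MA(q) process X_t = eps_t + sum_i theta_i eps_{t-i} with
Var(eps_t) = sigma^2, the variance is
  gamma(0) = sigma^2 * (1 + sum_i theta_i^2).
  sum_i theta_i^2 = (-0.147)^2 + (0.259)^2 = 0.021609 + 0.067081 = 0.08869.
  gamma(0) = 5 * (1 + 0.08869) = 5 * 1.08869 = 5.44345, which rounds to 5.4435.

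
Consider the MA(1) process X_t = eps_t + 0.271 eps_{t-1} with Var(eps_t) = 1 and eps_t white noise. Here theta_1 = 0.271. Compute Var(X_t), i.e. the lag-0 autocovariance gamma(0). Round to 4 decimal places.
\gamma(0) = 1.0734

For an MA(q) process X_t = eps_t + sum_i theta_i eps_{t-i} with
Var(eps_t) = sigma^2, the variance is
  gamma(0) = sigma^2 * (1 + sum_i theta_i^2).
  sum_i theta_i^2 = (0.271)^2 = 0.073441.
  gamma(0) = 1 * (1 + 0.073441) = 1 * 1.073441 = 1.073441, which rounds to 1.0734.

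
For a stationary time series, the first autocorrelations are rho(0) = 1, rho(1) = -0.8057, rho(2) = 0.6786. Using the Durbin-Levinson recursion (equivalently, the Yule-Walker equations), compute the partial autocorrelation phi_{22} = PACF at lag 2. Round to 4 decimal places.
\phi_{22} = 0.0839

The PACF at lag k is phi_{kk}, the last component of the solution
to the Yule-Walker system G_k phi = r_k where
  (G_k)_{ij} = rho(|i - j|), (r_k)_i = rho(i), i,j = 1..k.
Equivalently, Durbin-Levinson gives phi_{kk} iteratively:
  phi_{11} = rho(1)
  phi_{kk} = [rho(k) - sum_{j=1..k-1} phi_{k-1,j} rho(k-j)]
            / [1 - sum_{j=1..k-1} phi_{k-1,j} rho(j)],
  phi_{k,j} = phi_{k-1,j} - phi_{kk} phi_{k-1,k-j},  j = 1..k-1.
Step k = 1:
  phi_11 = rho(1) = -0.8057.
Step k = 2:
  phi_22 = [rho(2) - phi_11 rho(1)] / [1 - phi_11 rho(1)] = [0.6786 - (-0.8057)(-0.8057)] / [1 - (-0.8057)(-0.8057)]
         = 0.02944751 / 0.35084751 = 0.0839.
Therefore phi_{22} = 0.0839.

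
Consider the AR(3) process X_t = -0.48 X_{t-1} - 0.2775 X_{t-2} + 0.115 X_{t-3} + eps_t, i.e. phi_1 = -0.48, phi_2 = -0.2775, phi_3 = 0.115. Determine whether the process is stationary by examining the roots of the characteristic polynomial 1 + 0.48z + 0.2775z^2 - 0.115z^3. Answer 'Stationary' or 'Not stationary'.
\text{Stationary}

The AR(p) characteristic polynomial is P(z) = 1 + 0.48z + 0.2775z^2 - 0.115z^3.
Stationarity requires all roots to lie outside the unit circle, i.e. |z| > 1 for every root.
Degree 3: look for a simple real root z0 first, then factor out (1 - z/z0) and solve the remaining quadratic.
Testing z0 = 4: P(4) = 1 + (0.48)(4) + (0.2775)(4)^2 + (-0.115)(4)^3
  = 1 + (1.92) + (4.44) + (-7.36) = 0.  So z_0 = 4 is a root, |z_0| = 4.
Divide out the factor (1 - 0.25 z) = (1 - z/z0) (since 1/z0 = 0.25):
  P(z) = (1 - 0.25 z)(1 + (0.73) z + (0.46) z^2)
  [check: z-coef 0.73 - (0.25) = 0.48; z^2-coef 0.46 - (0.25)(0.73) = 0.2775; z^3-coef -(0.25)(0.46) = -0.115.]
Remaining roots from the quadratic factor 1 + (0.73) z + (0.46) z^2:
  Set 1 + (0.73) z + (0.46) z^2 = 0, i.e. a z^2 + b z + c = 0 with a = 0.46, b = 0.73, c = 1.
  Discriminant D = b^2 - 4ac = (0.73)^2 - 4*(0.46)*1 = 0.5329 - (1.84) = -1.3071.
  D < 0, so the roots are the complex-conjugate pair z = (-b +/- i sqrt(-D)) / (2a) = -0.7935 +/- 1.2427i.
  For a conjugate pair |z|^2 = z * conj(z) = (product of roots) = c/a = 1/(0.46) = 2.173913, so |z| = sqrt(2.173913) = 1.4744 for both roots.
Moduli of all roots: 4.0000, 1.4744, 1.4744.
All moduli strictly greater than 1? Yes.
Verdict: Stationary.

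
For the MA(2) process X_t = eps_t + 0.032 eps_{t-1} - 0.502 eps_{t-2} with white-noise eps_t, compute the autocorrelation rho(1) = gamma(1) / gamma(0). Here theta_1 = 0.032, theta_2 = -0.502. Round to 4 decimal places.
\rho(1) = 0.0127

For an MA(q) process with theta_0 = 1, the autocovariance is
  gamma(k) = sigma^2 * sum_{i=0..q-k} theta_i * theta_{i+k},
and rho(k) = gamma(k) / gamma(0). Sigma^2 cancels.
  numerator   = (1)*(0.032) + (0.032)*(-0.502) = 0.015936.
  denominator = (1)^2 + (0.032)^2 + (-0.502)^2 = 1.253028.
  rho(1) = 0.015936 / 1.253028 = 0.0127.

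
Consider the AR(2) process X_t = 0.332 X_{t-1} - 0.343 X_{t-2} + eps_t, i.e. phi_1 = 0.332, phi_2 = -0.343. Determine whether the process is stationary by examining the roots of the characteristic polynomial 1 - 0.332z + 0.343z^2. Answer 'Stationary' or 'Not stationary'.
\text{Stationary}

The AR(p) characteristic polynomial is P(z) = 1 - 0.332z + 0.343z^2.
Stationarity requires all roots to lie outside the unit circle, i.e. |z| > 1 for every root.
Set 1 + (-0.332) z + (0.343) z^2 = 0, i.e. a z^2 + b z + c = 0 with a = 0.343, b = -0.332, c = 1.
Discriminant D = b^2 - 4ac = (-0.332)^2 - 4*(0.343)*1 = 0.110224 - (1.372) = -1.261776.
D < 0, so the roots are the complex-conjugate pair z = (-b +/- i sqrt(-D)) / (2a) = 0.484 +/- 1.6374i.
For a conjugate pair |z|^2 = z * conj(z) = (product of roots) = c/a = 1/(0.343) = 2.915452, so |z| = sqrt(2.915452) = 1.7075 for both roots.
Moduli of all roots: 1.7075, 1.7075.
All moduli strictly greater than 1? Yes.
Verdict: Stationary.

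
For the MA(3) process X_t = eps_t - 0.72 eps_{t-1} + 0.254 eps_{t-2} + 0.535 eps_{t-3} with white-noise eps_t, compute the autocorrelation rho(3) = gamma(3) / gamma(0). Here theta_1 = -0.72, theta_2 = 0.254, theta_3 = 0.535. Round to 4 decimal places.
\rho(3) = 0.2862

For an MA(q) process with theta_0 = 1, the autocovariance is
  gamma(k) = sigma^2 * sum_{i=0..q-k} theta_i * theta_{i+k},
and rho(k) = gamma(k) / gamma(0). Sigma^2 cancels.
  numerator   = (1)*(0.535) = 0.535.
  denominator = (1)^2 + (-0.72)^2 + (0.254)^2 + (0.535)^2 = 1.869141.
  rho(3) = 0.535 / 1.869141 = 0.2862.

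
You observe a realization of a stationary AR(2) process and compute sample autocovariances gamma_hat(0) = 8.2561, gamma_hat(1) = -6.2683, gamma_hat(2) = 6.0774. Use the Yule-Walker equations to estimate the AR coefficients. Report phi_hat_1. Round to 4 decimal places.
\hat\phi_{1} = -0.4730

The Yule-Walker equations for an AR(p) process read, in matrix form,
  Gamma_p phi = r_p,   with   (Gamma_p)_{ij} = gamma(|i - j|),
                       (r_p)_i = gamma(i),   i,j = 1..p.
Substitute the sample gammas (Toeplitz matrix and right-hand side of size 2):
  Gamma_p = [[8.2561, -6.2683], [-6.2683, 8.2561]]
  r_p     = [-6.2683, 6.0774]
Written out:
  8.2561 phi_1 - 6.2683 phi_2 = -6.2683
  -6.2683 phi_1 + 8.2561 phi_2 = 6.0774
Solve by Cramer's rule:
  det = gamma(0)^2 - gamma(1)^2 = (8.2561)^2 - (-6.2683)^2 = 68.16318721 - 39.29158489 = 28.87160232
  phi_hat_1 = [gamma(1) gamma(0) - gamma(1) gamma(2)] / det = [(-6.2683)(8.2561) - (-6.2683)(6.0774)] / 28.87160232 = -13.65674521 / 28.87160232 = -0.473
  phi_hat_2 = [gamma(0) gamma(2) - gamma(1)^2] / det = [(8.2561)(6.0774) - (-6.2683)^2] / 28.87160232 = 10.88403725 / 28.87160232 = 0.377
So phi_hat = [-0.4730, 0.3770].
Therefore phi_hat_1 = -0.4730.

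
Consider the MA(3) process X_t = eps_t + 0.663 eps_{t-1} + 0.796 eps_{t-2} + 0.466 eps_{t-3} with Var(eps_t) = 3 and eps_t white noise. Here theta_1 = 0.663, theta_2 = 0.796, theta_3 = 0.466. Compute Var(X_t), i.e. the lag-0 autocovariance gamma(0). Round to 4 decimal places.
\gamma(0) = 6.8710

For an MA(q) process X_t = eps_t + sum_i theta_i eps_{t-i} with
Var(eps_t) = sigma^2, the variance is
  gamma(0) = sigma^2 * (1 + sum_i theta_i^2).
  sum_i theta_i^2 = (0.663)^2 + (0.796)^2 + (0.466)^2 = 0.439569 + 0.633616 + 0.217156 = 1.290341.
  gamma(0) = 3 * (1 + 1.290341) = 3 * 2.290341 = 6.871023, which rounds to 6.8710.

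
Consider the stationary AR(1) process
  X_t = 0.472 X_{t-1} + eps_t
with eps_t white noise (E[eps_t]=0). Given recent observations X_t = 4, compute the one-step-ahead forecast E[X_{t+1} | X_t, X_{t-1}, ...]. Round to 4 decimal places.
E[X_{t+1} \mid \mathcal F_t] = 1.8880

For an AR(p) model X_t = c + sum_i phi_i X_{t-i} + eps_t, the
one-step-ahead conditional mean is
  E[X_{t+1} | X_t, ...] = c + sum_i phi_i X_{t+1-i}.
Substitute known values:
  E[X_{t+1} | ...] = (0.472) * (4)
                   = 1.8880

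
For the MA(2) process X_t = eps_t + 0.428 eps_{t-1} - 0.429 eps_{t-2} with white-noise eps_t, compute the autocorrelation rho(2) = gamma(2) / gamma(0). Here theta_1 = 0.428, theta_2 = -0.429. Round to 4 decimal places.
\rho(2) = -0.3138

For an MA(q) process with theta_0 = 1, the autocovariance is
  gamma(k) = sigma^2 * sum_{i=0..q-k} theta_i * theta_{i+k},
and rho(k) = gamma(k) / gamma(0). Sigma^2 cancels.
  numerator   = (1)*(-0.429) = -0.429.
  denominator = (1)^2 + (0.428)^2 + (-0.429)^2 = 1.367225.
  rho(2) = -0.429 / 1.367225 = -0.3138.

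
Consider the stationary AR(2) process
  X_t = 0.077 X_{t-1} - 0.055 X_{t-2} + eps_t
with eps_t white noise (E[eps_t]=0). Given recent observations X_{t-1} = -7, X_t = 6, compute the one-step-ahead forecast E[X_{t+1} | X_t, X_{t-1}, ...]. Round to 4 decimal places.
E[X_{t+1} \mid \mathcal F_t] = 0.8470

For an AR(p) model X_t = c + sum_i phi_i X_{t-i} + eps_t, the
one-step-ahead conditional mean is
  E[X_{t+1} | X_t, ...] = c + sum_i phi_i X_{t+1-i}.
Substitute known values:
  E[X_{t+1} | ...] = (0.077) * (6) + (-0.055) * (-7)
                   = 0.8470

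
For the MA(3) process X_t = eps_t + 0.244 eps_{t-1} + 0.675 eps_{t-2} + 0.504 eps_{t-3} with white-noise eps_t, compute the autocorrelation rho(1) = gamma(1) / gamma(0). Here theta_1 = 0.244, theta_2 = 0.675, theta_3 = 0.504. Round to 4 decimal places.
\rho(1) = 0.4233

For an MA(q) process with theta_0 = 1, the autocovariance is
  gamma(k) = sigma^2 * sum_{i=0..q-k} theta_i * theta_{i+k},
and rho(k) = gamma(k) / gamma(0). Sigma^2 cancels.
  numerator   = (1)*(0.244) + (0.244)*(0.675) + (0.675)*(0.504) = 0.7489.
  denominator = (1)^2 + (0.244)^2 + (0.675)^2 + (0.504)^2 = 1.769177.
  rho(1) = 0.7489 / 1.769177 = 0.4233.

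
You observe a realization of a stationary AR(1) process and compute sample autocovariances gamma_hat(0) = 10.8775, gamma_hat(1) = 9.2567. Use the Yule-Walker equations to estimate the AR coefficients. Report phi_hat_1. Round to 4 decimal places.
\hat\phi_{1} = 0.8510

The Yule-Walker equations for an AR(p) process read, in matrix form,
  Gamma_p phi = r_p,   with   (Gamma_p)_{ij} = gamma(|i - j|),
                       (r_p)_i = gamma(i),   i,j = 1..p.
Substitute the sample gammas (Toeplitz matrix and right-hand side of size 1):
  Gamma_p = [[10.8775]]
  r_p     = [9.2567]
With p = 1 this is the single equation gamma(0) phi_1 = gamma(1):
  phi_hat_1 = gamma(1) / gamma(0) = 9.2567 / 10.8775 = 0.8510.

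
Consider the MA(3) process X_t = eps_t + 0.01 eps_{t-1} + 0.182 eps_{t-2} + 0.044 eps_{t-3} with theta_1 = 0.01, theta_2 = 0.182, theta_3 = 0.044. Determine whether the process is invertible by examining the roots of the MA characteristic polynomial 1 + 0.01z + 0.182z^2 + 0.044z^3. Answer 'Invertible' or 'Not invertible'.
\text{Invertible}

The MA(q) characteristic polynomial is P(z) = 1 + 0.01z + 0.182z^2 + 0.044z^3.
Invertibility requires all roots to lie outside the unit circle, i.e. |z| > 1 for every root.
Degree 3: look for a simple real root z0 first, then factor out (1 - z/z0) and solve the remaining quadratic.
Testing z0 = -5: P(-5) = 1 + (0.01)(-5) + (0.182)(-5)^2 + (0.044)(-5)^3
  = 1 + (-0.05) + (4.55) + (-5.5) = 0.  So z_0 = -5 is a root, |z_0| = 5.
Divide out the factor (1 + 0.2 z) = (1 - z/z0) (since 1/z0 = -0.2):
  P(z) = (1 + 0.2 z)(1 + (-0.19) z + (0.22) z^2)
  [check: z-coef -0.19 - (-0.2) = 0.01; z^2-coef 0.22 - (-0.2)(-0.19) = 0.182; z^3-coef -(-0.2)(0.22) = 0.044.]
Remaining roots from the quadratic factor 1 + (-0.19) z + (0.22) z^2:
  Set 1 + (-0.19) z + (0.22) z^2 = 0, i.e. a z^2 + b z + c = 0 with a = 0.22, b = -0.19, c = 1.
  Discriminant D = b^2 - 4ac = (-0.19)^2 - 4*(0.22)*1 = 0.0361 - (0.88) = -0.8439.
  D < 0, so the roots are the complex-conjugate pair z = (-b +/- i sqrt(-D)) / (2a) = 0.4318 +/- 2.0878i.
  For a conjugate pair |z|^2 = z * conj(z) = (product of roots) = c/a = 1/(0.22) = 4.545455, so |z| = sqrt(4.545455) = 2.132 for both roots.
Moduli of all roots: 5.0000, 2.1320, 2.1320.
All moduli strictly greater than 1? Yes.
Verdict: Invertible.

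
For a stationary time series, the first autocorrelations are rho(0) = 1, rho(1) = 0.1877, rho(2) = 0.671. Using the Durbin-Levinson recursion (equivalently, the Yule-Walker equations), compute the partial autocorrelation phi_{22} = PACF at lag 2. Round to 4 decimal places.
\phi_{22} = 0.6590

The PACF at lag k is phi_{kk}, the last component of the solution
to the Yule-Walker system G_k phi = r_k where
  (G_k)_{ij} = rho(|i - j|), (r_k)_i = rho(i), i,j = 1..k.
Equivalently, Durbin-Levinson gives phi_{kk} iteratively:
  phi_{11} = rho(1)
  phi_{kk} = [rho(k) - sum_{j=1..k-1} phi_{k-1,j} rho(k-j)]
            / [1 - sum_{j=1..k-1} phi_{k-1,j} rho(j)],
  phi_{k,j} = phi_{k-1,j} - phi_{kk} phi_{k-1,k-j},  j = 1..k-1.
Step k = 1:
  phi_11 = rho(1) = 0.1877.
Step k = 2:
  phi_22 = [rho(2) - phi_11 rho(1)] / [1 - phi_11 rho(1)] = [0.671 - (0.1877)(0.1877)] / [1 - (0.1877)(0.1877)]
         = 0.63576871 / 0.96476871 = 0.659.
Therefore phi_{22} = 0.6590.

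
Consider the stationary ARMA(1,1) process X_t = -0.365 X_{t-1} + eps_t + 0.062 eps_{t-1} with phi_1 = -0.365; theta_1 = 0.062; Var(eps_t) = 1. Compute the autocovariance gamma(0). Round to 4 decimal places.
\gamma(0) = 1.1059

Multiply the model equation by X_{t-k} and take expectations. With theta_0 = psi_0 = 1 and psi_j the MA(infinity) weights, this gives
  gamma(k) - sum_i phi_i gamma(k-i) = c_k,
  c_k = sigma^2 * sum_{j=k..q} theta_j psi_{j-k}   (c_k = 0 for k > q),
using gamma(-m) = gamma(m).
psi-weights needed (psi_j = theta_j + sum_i phi_i psi_{j-i}):
  psi_1 = theta_1 + phi_1 = 0.062 + (-0.365) = -0.303
Right-hand sides:
  c_0 = sigma^2 (1 + theta_1 psi_1) = 1 * (1 + (0.062)(-0.303)) = 1 * 0.981214 = 0.981214
  c_1 = sigma^2 theta_1 = 1 * (0.062) = 0.062
  c_2 = 0
Equations for k = 0 and k = 1 (AR order 1):
  gamma(0) = phi_1 gamma(1) + c_0
  gamma(1) = phi_1 gamma(0) + c_1
Substituting the second into the first: gamma(0) (1 - phi_1^2) = c_0 + phi_1 c_1, so
  gamma(0) = (c_0 + phi_1 c_1) / (1 - phi_1^2) = (0.981214 + (-0.365)(0.062)) / (1 - (-0.365)^2) = 0.958584 / 0.866775 = 1.10592.
Therefore gamma(0) = 1.1059 (to 4 decimal places).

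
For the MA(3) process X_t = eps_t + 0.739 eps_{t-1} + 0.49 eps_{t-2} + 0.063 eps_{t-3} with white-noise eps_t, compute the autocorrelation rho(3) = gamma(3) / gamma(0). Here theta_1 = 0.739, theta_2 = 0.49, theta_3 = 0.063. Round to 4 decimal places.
\rho(3) = 0.0352

For an MA(q) process with theta_0 = 1, the autocovariance is
  gamma(k) = sigma^2 * sum_{i=0..q-k} theta_i * theta_{i+k},
and rho(k) = gamma(k) / gamma(0). Sigma^2 cancels.
  numerator   = (1)*(0.063) = 0.063.
  denominator = (1)^2 + (0.739)^2 + (0.49)^2 + (0.063)^2 = 1.79019.
  rho(3) = 0.063 / 1.79019 = 0.0352.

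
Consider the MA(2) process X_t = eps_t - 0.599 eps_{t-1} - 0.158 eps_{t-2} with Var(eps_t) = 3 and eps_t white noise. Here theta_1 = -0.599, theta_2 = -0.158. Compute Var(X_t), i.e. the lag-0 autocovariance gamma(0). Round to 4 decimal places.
\gamma(0) = 4.1513

For an MA(q) process X_t = eps_t + sum_i theta_i eps_{t-i} with
Var(eps_t) = sigma^2, the variance is
  gamma(0) = sigma^2 * (1 + sum_i theta_i^2).
  sum_i theta_i^2 = (-0.599)^2 + (-0.158)^2 = 0.358801 + 0.024964 = 0.383765.
  gamma(0) = 3 * (1 + 0.383765) = 3 * 1.383765 = 4.151295, which rounds to 4.1513.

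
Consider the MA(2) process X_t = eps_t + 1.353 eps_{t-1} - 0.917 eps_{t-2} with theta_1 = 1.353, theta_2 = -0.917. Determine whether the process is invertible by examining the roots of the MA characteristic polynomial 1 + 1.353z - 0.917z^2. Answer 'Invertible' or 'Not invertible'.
\text{Not invertible}

The MA(q) characteristic polynomial is P(z) = 1 + 1.353z - 0.917z^2.
Invertibility requires all roots to lie outside the unit circle, i.e. |z| > 1 for every root.
Set 1 + (1.353) z + (-0.917) z^2 = 0, i.e. a z^2 + b z + c = 0 with a = -0.917, b = 1.353, c = 1.
Discriminant D = b^2 - 4ac = (1.353)^2 - 4*(-0.917)*1 = 1.830609 - (-3.668) = 5.498609.
D >= 0, so the roots are real: z = (-b +/- sqrt(D)) / (2a) = (-1.353 +/- 2.344911) / (-1.834).
  z_1 = (-1.353 + 2.344911) / (-1.834) = -0.5408,   |z_1| = 0.5408.
  z_2 = (-1.353 - 2.344911) / (-1.834) = 2.0163,   |z_2| = 2.0163.
Moduli of all roots: 0.5408, 2.0163.
All moduli strictly greater than 1? No.
Verdict: Not invertible.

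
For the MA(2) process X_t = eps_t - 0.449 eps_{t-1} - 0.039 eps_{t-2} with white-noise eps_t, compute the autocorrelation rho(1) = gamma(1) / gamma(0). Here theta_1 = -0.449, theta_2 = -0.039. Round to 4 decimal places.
\rho(1) = -0.3586

For an MA(q) process with theta_0 = 1, the autocovariance is
  gamma(k) = sigma^2 * sum_{i=0..q-k} theta_i * theta_{i+k},
and rho(k) = gamma(k) / gamma(0). Sigma^2 cancels.
  numerator   = (1)*(-0.449) + (-0.449)*(-0.039) = -0.431489.
  denominator = (1)^2 + (-0.449)^2 + (-0.039)^2 = 1.203122.
  rho(1) = -0.431489 / 1.203122 = -0.3586.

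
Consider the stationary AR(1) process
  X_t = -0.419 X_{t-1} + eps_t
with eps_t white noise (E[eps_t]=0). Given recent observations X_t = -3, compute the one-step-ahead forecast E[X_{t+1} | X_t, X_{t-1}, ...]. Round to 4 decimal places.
E[X_{t+1} \mid \mathcal F_t] = 1.2570

For an AR(p) model X_t = c + sum_i phi_i X_{t-i} + eps_t, the
one-step-ahead conditional mean is
  E[X_{t+1} | X_t, ...] = c + sum_i phi_i X_{t+1-i}.
Substitute known values:
  E[X_{t+1} | ...] = (-0.419) * (-3)
                   = 1.2570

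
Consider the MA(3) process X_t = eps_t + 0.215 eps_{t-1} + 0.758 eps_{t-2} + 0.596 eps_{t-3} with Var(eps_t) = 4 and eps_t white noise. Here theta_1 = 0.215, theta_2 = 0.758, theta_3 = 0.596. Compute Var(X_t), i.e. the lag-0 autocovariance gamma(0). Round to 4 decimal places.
\gamma(0) = 7.9040

For an MA(q) process X_t = eps_t + sum_i theta_i eps_{t-i} with
Var(eps_t) = sigma^2, the variance is
  gamma(0) = sigma^2 * (1 + sum_i theta_i^2).
  sum_i theta_i^2 = (0.215)^2 + (0.758)^2 + (0.596)^2 = 0.046225 + 0.574564 + 0.355216 = 0.976005.
  gamma(0) = 4 * (1 + 0.976005) = 4 * 1.976005 = 7.90402, which rounds to 7.9040.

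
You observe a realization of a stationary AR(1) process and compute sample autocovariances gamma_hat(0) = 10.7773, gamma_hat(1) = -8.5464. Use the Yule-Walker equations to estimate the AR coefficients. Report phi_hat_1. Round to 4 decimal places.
\hat\phi_{1} = -0.7930

The Yule-Walker equations for an AR(p) process read, in matrix form,
  Gamma_p phi = r_p,   with   (Gamma_p)_{ij} = gamma(|i - j|),
                       (r_p)_i = gamma(i),   i,j = 1..p.
Substitute the sample gammas (Toeplitz matrix and right-hand side of size 1):
  Gamma_p = [[10.7773]]
  r_p     = [-8.5464]
With p = 1 this is the single equation gamma(0) phi_1 = gamma(1):
  phi_hat_1 = gamma(1) / gamma(0) = -8.5464 / 10.7773 = -0.7930.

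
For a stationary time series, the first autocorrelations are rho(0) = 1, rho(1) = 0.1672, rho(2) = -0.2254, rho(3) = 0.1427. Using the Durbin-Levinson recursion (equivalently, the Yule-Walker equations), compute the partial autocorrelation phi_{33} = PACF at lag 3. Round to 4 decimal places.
\phi_{33} = 0.2580

The PACF at lag k is phi_{kk}, the last component of the solution
to the Yule-Walker system G_k phi = r_k where
  (G_k)_{ij} = rho(|i - j|), (r_k)_i = rho(i), i,j = 1..k.
Equivalently, Durbin-Levinson gives phi_{kk} iteratively:
  phi_{11} = rho(1)
  phi_{kk} = [rho(k) - sum_{j=1..k-1} phi_{k-1,j} rho(k-j)]
            / [1 - sum_{j=1..k-1} phi_{k-1,j} rho(j)],
  phi_{k,j} = phi_{k-1,j} - phi_{kk} phi_{k-1,k-j},  j = 1..k-1.
Step k = 1:
  phi_11 = rho(1) = 0.1672.
Step k = 2:
  phi_22 = [rho(2) - phi_11 rho(1)] / [1 - phi_11 rho(1)] = [-0.2254 - (0.1672)(0.1672)] / [1 - (0.1672)(0.1672)]
         = -0.25335584 / 0.97204416 = -0.260642.
  Update: phi_21 = phi_11 - phi_22 phi_11 = 0.1672 - (-0.260642)(0.1672) = 0.210779.
Step k = 3:
  phi_33 = [rho(3) - phi_21 rho(2) - phi_22 rho(1)] / [1 - phi_21 rho(1) - phi_22 rho(2)]
    numerator   = 0.1427 - (0.210779)(-0.2254) - (-0.260642)(0.1672) = 0.23378907
    denominator = 1 - (0.210779)(0.1672) - (-0.260642)(-0.2254) = 0.90600891
  phi_33 = 0.23378907 / 0.90600891 = 0.258.
Therefore phi_{33} = 0.2580.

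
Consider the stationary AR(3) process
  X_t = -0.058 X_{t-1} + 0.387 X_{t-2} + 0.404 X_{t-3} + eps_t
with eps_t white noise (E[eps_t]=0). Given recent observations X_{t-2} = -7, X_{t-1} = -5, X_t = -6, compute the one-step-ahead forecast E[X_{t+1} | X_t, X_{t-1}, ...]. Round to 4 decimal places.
E[X_{t+1} \mid \mathcal F_t] = -4.4150

For an AR(p) model X_t = c + sum_i phi_i X_{t-i} + eps_t, the
one-step-ahead conditional mean is
  E[X_{t+1} | X_t, ...] = c + sum_i phi_i X_{t+1-i}.
Substitute known values:
  E[X_{t+1} | ...] = (-0.058) * (-6) + (0.387) * (-5) + (0.404) * (-7)
                   = -4.4150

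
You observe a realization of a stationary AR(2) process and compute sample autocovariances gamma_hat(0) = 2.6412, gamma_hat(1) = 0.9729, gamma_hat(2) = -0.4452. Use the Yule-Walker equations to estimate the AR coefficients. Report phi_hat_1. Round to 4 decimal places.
\hat\phi_{1} = 0.4980

The Yule-Walker equations for an AR(p) process read, in matrix form,
  Gamma_p phi = r_p,   with   (Gamma_p)_{ij} = gamma(|i - j|),
                       (r_p)_i = gamma(i),   i,j = 1..p.
Substitute the sample gammas (Toeplitz matrix and right-hand side of size 2):
  Gamma_p = [[2.6412, 0.9729], [0.9729, 2.6412]]
  r_p     = [0.9729, -0.4452]
Written out:
  2.6412 phi_1 + 0.9729 phi_2 = 0.9729
  0.9729 phi_1 + 2.6412 phi_2 = -0.4452
Solve by Cramer's rule:
  det = gamma(0)^2 - gamma(1)^2 = (2.6412)^2 - (0.9729)^2 = 6.97593744 - 0.94653441 = 6.02940303
  phi_hat_1 = [gamma(1) gamma(0) - gamma(1) gamma(2)] / det = [(0.9729)(2.6412) - (0.9729)(-0.4452)] / 6.02940303 = 3.00275856 / 6.02940303 = 0.498
  phi_hat_2 = [gamma(0) gamma(2) - gamma(1)^2] / det = [(2.6412)(-0.4452) - (0.9729)^2] / 6.02940303 = -2.12239665 / 6.02940303 = -0.352
So phi_hat = [0.4980, -0.3520].
Therefore phi_hat_1 = 0.4980.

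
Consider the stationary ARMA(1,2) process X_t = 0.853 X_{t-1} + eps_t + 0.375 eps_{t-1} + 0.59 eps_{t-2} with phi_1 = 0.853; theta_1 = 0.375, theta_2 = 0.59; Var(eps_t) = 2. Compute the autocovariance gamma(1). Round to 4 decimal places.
\gamma(1) = 23.2711

Multiply the model equation by X_{t-k} and take expectations. With theta_0 = psi_0 = 1 and psi_j the MA(infinity) weights, this gives
  gamma(k) - sum_i phi_i gamma(k-i) = c_k,
  c_k = sigma^2 * sum_{j=k..q} theta_j psi_{j-k}   (c_k = 0 for k > q),
using gamma(-m) = gamma(m).
psi-weights needed (psi_j = theta_j + sum_i phi_i psi_{j-i}):
  psi_1 = theta_1 + phi_1 = 0.375 + (0.853) = 1.228
  psi_2 = theta_2 + phi_1 psi_1 = 0.59 + (0.853)(1.228) = 1.637484
Right-hand sides:
  c_0 = sigma^2 (1 + theta_1 psi_1 + theta_2 psi_2) = 2 * (1 + (0.375)(1.228) + (0.59)(1.637484)) = 2 * 2.426616 = 4.853231
  c_1 = sigma^2 (theta_1 + theta_2 psi_1) = 2 * (0.375 + (0.59)(1.228)) = 2.19904
  c_2 = sigma^2 theta_2 = 2 * (0.59) = 1.18
Equations for k = 0 and k = 1 (AR order 1):
  gamma(0) = phi_1 gamma(1) + c_0
  gamma(1) = phi_1 gamma(0) + c_1
Substituting the second into the first: gamma(0) (1 - phi_1^2) = c_0 + phi_1 c_1, so
  gamma(0) = (c_0 + phi_1 c_1) / (1 - phi_1^2) = (4.853231 + (0.853)(2.19904)) / (1 - (0.853)^2) = 6.729012 / 0.272391 = 24.703504.
  gamma(1) = phi_1 gamma(0) + c_1 = (0.853)(24.703504) + (2.19904) = 23.271129.
Therefore gamma(1) = 23.2711 (to 4 decimal places).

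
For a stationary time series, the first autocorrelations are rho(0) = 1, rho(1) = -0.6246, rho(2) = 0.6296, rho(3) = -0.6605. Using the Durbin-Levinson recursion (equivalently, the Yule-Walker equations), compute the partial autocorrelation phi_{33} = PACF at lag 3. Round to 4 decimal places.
\phi_{33} = -0.3420

The PACF at lag k is phi_{kk}, the last component of the solution
to the Yule-Walker system G_k phi = r_k where
  (G_k)_{ij} = rho(|i - j|), (r_k)_i = rho(i), i,j = 1..k.
Equivalently, Durbin-Levinson gives phi_{kk} iteratively:
  phi_{11} = rho(1)
  phi_{kk} = [rho(k) - sum_{j=1..k-1} phi_{k-1,j} rho(k-j)]
            / [1 - sum_{j=1..k-1} phi_{k-1,j} rho(j)],
  phi_{k,j} = phi_{k-1,j} - phi_{kk} phi_{k-1,k-j},  j = 1..k-1.
Step k = 1:
  phi_11 = rho(1) = -0.6246.
Step k = 2:
  phi_22 = [rho(2) - phi_11 rho(1)] / [1 - phi_11 rho(1)] = [0.6296 - (-0.6246)(-0.6246)] / [1 - (-0.6246)(-0.6246)]
         = 0.23947484 / 0.60987484 = 0.392662.
  Update: phi_21 = phi_11 - phi_22 phi_11 = -0.6246 - (0.392662)(-0.6246) = -0.379343.
Step k = 3:
  phi_33 = [rho(3) - phi_21 rho(2) - phi_22 rho(1)] / [1 - phi_21 rho(1) - phi_22 rho(2)]
    numerator   = -0.6605 - (-0.379343)(0.6296) - (0.392662)(-0.6246) = -0.1764087
    denominator = 1 - (-0.379343)(-0.6246) - (0.392662)(0.6296) = 0.51584211
  phi_33 = -0.1764087 / 0.51584211 = -0.342.
Therefore phi_{33} = -0.3420.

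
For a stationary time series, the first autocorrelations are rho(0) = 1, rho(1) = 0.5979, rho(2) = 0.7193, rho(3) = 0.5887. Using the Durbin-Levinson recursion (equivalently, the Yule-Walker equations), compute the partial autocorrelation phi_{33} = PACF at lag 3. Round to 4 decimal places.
\phi_{33} = 0.1461

The PACF at lag k is phi_{kk}, the last component of the solution
to the Yule-Walker system G_k phi = r_k where
  (G_k)_{ij} = rho(|i - j|), (r_k)_i = rho(i), i,j = 1..k.
Equivalently, Durbin-Levinson gives phi_{kk} iteratively:
  phi_{11} = rho(1)
  phi_{kk} = [rho(k) - sum_{j=1..k-1} phi_{k-1,j} rho(k-j)]
            / [1 - sum_{j=1..k-1} phi_{k-1,j} rho(j)],
  phi_{k,j} = phi_{k-1,j} - phi_{kk} phi_{k-1,k-j},  j = 1..k-1.
Step k = 1:
  phi_11 = rho(1) = 0.5979.
Step k = 2:
  phi_22 = [rho(2) - phi_11 rho(1)] / [1 - phi_11 rho(1)] = [0.7193 - (0.5979)(0.5979)] / [1 - (0.5979)(0.5979)]
         = 0.36181559 / 0.64251559 = 0.563123.
  Update: phi_21 = phi_11 - phi_22 phi_11 = 0.5979 - (0.563123)(0.5979) = 0.261208.
Step k = 3:
  phi_33 = [rho(3) - phi_21 rho(2) - phi_22 rho(1)] / [1 - phi_21 rho(1) - phi_22 rho(2)]
    numerator   = 0.5887 - (0.261208)(0.7193) - (0.563123)(0.5979) = 0.06412122
    denominator = 1 - (0.261208)(0.5979) - (0.563123)(0.7193) = 0.43876875
  phi_33 = 0.06412122 / 0.43876875 = 0.1461.
Therefore phi_{33} = 0.1461.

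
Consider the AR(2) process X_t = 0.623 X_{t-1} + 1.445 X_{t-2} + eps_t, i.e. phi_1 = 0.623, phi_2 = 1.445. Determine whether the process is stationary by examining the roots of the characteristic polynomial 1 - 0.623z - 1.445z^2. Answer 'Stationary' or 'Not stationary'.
\text{Not stationary}

The AR(p) characteristic polynomial is P(z) = 1 - 0.623z - 1.445z^2.
Stationarity requires all roots to lie outside the unit circle, i.e. |z| > 1 for every root.
Set 1 + (-0.623) z + (-1.445) z^2 = 0, i.e. a z^2 + b z + c = 0 with a = -1.445, b = -0.623, c = 1.
Discriminant D = b^2 - 4ac = (-0.623)^2 - 4*(-1.445)*1 = 0.388129 - (-5.78) = 6.168129.
D >= 0, so the roots are real: z = (-b +/- sqrt(D)) / (2a) = (0.623 +/- 2.483572) / (-2.89).
  z_1 = (0.623 + 2.483572) / (-2.89) = -1.0749,   |z_1| = 1.0749.
  z_2 = (0.623 - 2.483572) / (-2.89) = 0.6438,   |z_2| = 0.6438.
Moduli of all roots: 1.0749, 0.6438.
All moduli strictly greater than 1? No.
Verdict: Not stationary.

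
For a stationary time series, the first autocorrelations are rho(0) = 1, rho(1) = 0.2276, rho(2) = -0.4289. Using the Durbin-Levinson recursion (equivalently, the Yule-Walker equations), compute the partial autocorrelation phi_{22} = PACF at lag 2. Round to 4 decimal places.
\phi_{22} = -0.5070

The PACF at lag k is phi_{kk}, the last component of the solution
to the Yule-Walker system G_k phi = r_k where
  (G_k)_{ij} = rho(|i - j|), (r_k)_i = rho(i), i,j = 1..k.
Equivalently, Durbin-Levinson gives phi_{kk} iteratively:
  phi_{11} = rho(1)
  phi_{kk} = [rho(k) - sum_{j=1..k-1} phi_{k-1,j} rho(k-j)]
            / [1 - sum_{j=1..k-1} phi_{k-1,j} rho(j)],
  phi_{k,j} = phi_{k-1,j} - phi_{kk} phi_{k-1,k-j},  j = 1..k-1.
Step k = 1:
  phi_11 = rho(1) = 0.2276.
Step k = 2:
  phi_22 = [rho(2) - phi_11 rho(1)] / [1 - phi_11 rho(1)] = [-0.4289 - (0.2276)(0.2276)] / [1 - (0.2276)(0.2276)]
         = -0.48070176 / 0.94819824 = -0.507.
Therefore phi_{22} = -0.5070.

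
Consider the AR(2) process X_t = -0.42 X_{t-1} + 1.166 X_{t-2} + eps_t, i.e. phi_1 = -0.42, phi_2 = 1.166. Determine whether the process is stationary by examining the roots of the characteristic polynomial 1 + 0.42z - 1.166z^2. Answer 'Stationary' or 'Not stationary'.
\text{Not stationary}

The AR(p) characteristic polynomial is P(z) = 1 + 0.42z - 1.166z^2.
Stationarity requires all roots to lie outside the unit circle, i.e. |z| > 1 for every root.
Set 1 + (0.42) z + (-1.166) z^2 = 0, i.e. a z^2 + b z + c = 0 with a = -1.166, b = 0.42, c = 1.
Discriminant D = b^2 - 4ac = (0.42)^2 - 4*(-1.166)*1 = 0.1764 - (-4.664) = 4.8404.
D >= 0, so the roots are real: z = (-b +/- sqrt(D)) / (2a) = (-0.42 +/- 2.200091) / (-2.332).
  z_1 = (-0.42 + 2.200091) / (-2.332) = -0.7633,   |z_1| = 0.7633.
  z_2 = (-0.42 - 2.200091) / (-2.332) = 1.1235,   |z_2| = 1.1235.
Moduli of all roots: 0.7633, 1.1235.
All moduli strictly greater than 1? No.
Verdict: Not stationary.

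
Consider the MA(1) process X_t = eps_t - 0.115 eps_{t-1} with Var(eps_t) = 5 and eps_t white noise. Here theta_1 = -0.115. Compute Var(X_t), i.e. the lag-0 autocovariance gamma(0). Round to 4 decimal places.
\gamma(0) = 5.0661

For an MA(q) process X_t = eps_t + sum_i theta_i eps_{t-i} with
Var(eps_t) = sigma^2, the variance is
  gamma(0) = sigma^2 * (1 + sum_i theta_i^2).
  sum_i theta_i^2 = (-0.115)^2 = 0.013225.
  gamma(0) = 5 * (1 + 0.013225) = 5 * 1.013225 = 5.066125, which rounds to 5.0661.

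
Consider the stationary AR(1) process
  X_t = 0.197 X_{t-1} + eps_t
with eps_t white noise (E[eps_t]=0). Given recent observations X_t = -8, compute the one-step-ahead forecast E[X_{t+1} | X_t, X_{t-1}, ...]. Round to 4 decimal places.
E[X_{t+1} \mid \mathcal F_t] = -1.5760

For an AR(p) model X_t = c + sum_i phi_i X_{t-i} + eps_t, the
one-step-ahead conditional mean is
  E[X_{t+1} | X_t, ...] = c + sum_i phi_i X_{t+1-i}.
Substitute known values:
  E[X_{t+1} | ...] = (0.197) * (-8)
                   = -1.5760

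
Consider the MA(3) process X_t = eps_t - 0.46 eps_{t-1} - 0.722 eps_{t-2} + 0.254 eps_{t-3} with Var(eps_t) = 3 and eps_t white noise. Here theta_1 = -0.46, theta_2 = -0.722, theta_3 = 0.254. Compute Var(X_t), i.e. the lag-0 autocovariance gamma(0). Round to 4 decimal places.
\gamma(0) = 5.3922

For an MA(q) process X_t = eps_t + sum_i theta_i eps_{t-i} with
Var(eps_t) = sigma^2, the variance is
  gamma(0) = sigma^2 * (1 + sum_i theta_i^2).
  sum_i theta_i^2 = (-0.46)^2 + (-0.722)^2 + (0.254)^2 = 0.2116 + 0.521284 + 0.064516 = 0.7974.
  gamma(0) = 3 * (1 + 0.7974) = 3 * 1.7974 = 5.3922.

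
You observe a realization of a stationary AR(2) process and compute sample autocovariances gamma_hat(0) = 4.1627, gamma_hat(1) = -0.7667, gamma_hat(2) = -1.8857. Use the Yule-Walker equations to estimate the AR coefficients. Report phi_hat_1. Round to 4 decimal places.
\hat\phi_{1} = -0.2770

The Yule-Walker equations for an AR(p) process read, in matrix form,
  Gamma_p phi = r_p,   with   (Gamma_p)_{ij} = gamma(|i - j|),
                       (r_p)_i = gamma(i),   i,j = 1..p.
Substitute the sample gammas (Toeplitz matrix and right-hand side of size 2):
  Gamma_p = [[4.1627, -0.7667], [-0.7667, 4.1627]]
  r_p     = [-0.7667, -1.8857]
Written out:
  4.1627 phi_1 - 0.7667 phi_2 = -0.7667
  -0.7667 phi_1 + 4.1627 phi_2 = -1.8857
Solve by Cramer's rule:
  det = gamma(0)^2 - gamma(1)^2 = (4.1627)^2 - (-0.7667)^2 = 17.32807129 - 0.58782889 = 16.7402424
  phi_hat_1 = [gamma(1) gamma(0) - gamma(1) gamma(2)] / det = [(-0.7667)(4.1627) - (-0.7667)(-1.8857)] / 16.7402424 = -4.63730828 / 16.7402424 = -0.277
  phi_hat_2 = [gamma(0) gamma(2) - gamma(1)^2] / det = [(4.1627)(-1.8857) - (-0.7667)^2] / 16.7402424 = -8.43743228 / 16.7402424 = -0.504
So phi_hat = [-0.2770, -0.5040].
Therefore phi_hat_1 = -0.2770.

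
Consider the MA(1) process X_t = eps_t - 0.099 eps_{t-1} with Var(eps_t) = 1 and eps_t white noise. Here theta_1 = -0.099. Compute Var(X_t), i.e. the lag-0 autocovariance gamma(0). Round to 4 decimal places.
\gamma(0) = 1.0098

For an MA(q) process X_t = eps_t + sum_i theta_i eps_{t-i} with
Var(eps_t) = sigma^2, the variance is
  gamma(0) = sigma^2 * (1 + sum_i theta_i^2).
  sum_i theta_i^2 = (-0.099)^2 = 0.009801.
  gamma(0) = 1 * (1 + 0.009801) = 1 * 1.009801 = 1.009801, which rounds to 1.0098.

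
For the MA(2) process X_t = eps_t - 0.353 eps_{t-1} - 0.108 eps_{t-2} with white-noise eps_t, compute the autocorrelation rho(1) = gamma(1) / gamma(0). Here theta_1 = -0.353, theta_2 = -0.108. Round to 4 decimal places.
\rho(1) = -0.2771

For an MA(q) process with theta_0 = 1, the autocovariance is
  gamma(k) = sigma^2 * sum_{i=0..q-k} theta_i * theta_{i+k},
and rho(k) = gamma(k) / gamma(0). Sigma^2 cancels.
  numerator   = (1)*(-0.353) + (-0.353)*(-0.108) = -0.314876.
  denominator = (1)^2 + (-0.353)^2 + (-0.108)^2 = 1.136273.
  rho(1) = -0.314876 / 1.136273 = -0.2771.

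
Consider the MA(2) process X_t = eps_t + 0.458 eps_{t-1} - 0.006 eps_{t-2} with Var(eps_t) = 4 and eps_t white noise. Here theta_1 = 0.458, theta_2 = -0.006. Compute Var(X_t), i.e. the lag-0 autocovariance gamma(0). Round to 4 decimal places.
\gamma(0) = 4.8392

For an MA(q) process X_t = eps_t + sum_i theta_i eps_{t-i} with
Var(eps_t) = sigma^2, the variance is
  gamma(0) = sigma^2 * (1 + sum_i theta_i^2).
  sum_i theta_i^2 = (0.458)^2 + (-0.006)^2 = 0.209764 + 0.000036 = 0.2098.
  gamma(0) = 4 * (1 + 0.2098) = 4 * 1.2098 = 4.8392.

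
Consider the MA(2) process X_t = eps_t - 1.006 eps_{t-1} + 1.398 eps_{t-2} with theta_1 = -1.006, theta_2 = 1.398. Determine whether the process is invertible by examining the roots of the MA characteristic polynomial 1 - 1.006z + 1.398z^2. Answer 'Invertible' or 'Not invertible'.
\text{Not invertible}

The MA(q) characteristic polynomial is P(z) = 1 - 1.006z + 1.398z^2.
Invertibility requires all roots to lie outside the unit circle, i.e. |z| > 1 for every root.
Set 1 + (-1.006) z + (1.398) z^2 = 0, i.e. a z^2 + b z + c = 0 with a = 1.398, b = -1.006, c = 1.
Discriminant D = b^2 - 4ac = (-1.006)^2 - 4*(1.398)*1 = 1.012036 - (5.592) = -4.579964.
D < 0, so the roots are the complex-conjugate pair z = (-b +/- i sqrt(-D)) / (2a) = 0.3598 +/- 0.7654i.
For a conjugate pair |z|^2 = z * conj(z) = (product of roots) = c/a = 1/(1.398) = 0.715308, so |z| = sqrt(0.715308) = 0.8458 for both roots.
Moduli of all roots: 0.8458, 0.8458.
All moduli strictly greater than 1? No.
Verdict: Not invertible.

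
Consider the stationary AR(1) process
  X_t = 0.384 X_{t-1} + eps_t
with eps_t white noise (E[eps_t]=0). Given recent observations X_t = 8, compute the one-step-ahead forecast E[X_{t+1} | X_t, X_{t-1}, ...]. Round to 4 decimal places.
E[X_{t+1} \mid \mathcal F_t] = 3.0720

For an AR(p) model X_t = c + sum_i phi_i X_{t-i} + eps_t, the
one-step-ahead conditional mean is
  E[X_{t+1} | X_t, ...] = c + sum_i phi_i X_{t+1-i}.
Substitute known values:
  E[X_{t+1} | ...] = (0.384) * (8)
                   = 3.0720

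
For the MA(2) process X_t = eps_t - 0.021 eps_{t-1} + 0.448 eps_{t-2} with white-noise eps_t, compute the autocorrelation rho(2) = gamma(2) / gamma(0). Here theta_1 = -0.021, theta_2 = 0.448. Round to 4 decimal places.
\rho(2) = 0.3730

For an MA(q) process with theta_0 = 1, the autocovariance is
  gamma(k) = sigma^2 * sum_{i=0..q-k} theta_i * theta_{i+k},
and rho(k) = gamma(k) / gamma(0). Sigma^2 cancels.
  numerator   = (1)*(0.448) = 0.448.
  denominator = (1)^2 + (-0.021)^2 + (0.448)^2 = 1.201145.
  rho(2) = 0.448 / 1.201145 = 0.3730.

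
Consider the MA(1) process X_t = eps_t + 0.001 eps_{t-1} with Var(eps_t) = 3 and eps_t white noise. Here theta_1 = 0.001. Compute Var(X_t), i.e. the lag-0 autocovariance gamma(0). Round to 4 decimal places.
\gamma(0) = 3.0000

For an MA(q) process X_t = eps_t + sum_i theta_i eps_{t-i} with
Var(eps_t) = sigma^2, the variance is
  gamma(0) = sigma^2 * (1 + sum_i theta_i^2).
  sum_i theta_i^2 = (0.001)^2 = 0.000001.
  gamma(0) = 3 * (1 + 0.000001) = 3 * 1.000001 = 3.000003, which rounds to 3.0000.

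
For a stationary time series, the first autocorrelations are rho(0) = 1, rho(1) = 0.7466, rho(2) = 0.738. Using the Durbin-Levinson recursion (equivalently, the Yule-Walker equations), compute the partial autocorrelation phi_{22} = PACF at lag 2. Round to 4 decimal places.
\phi_{22} = 0.4080

The PACF at lag k is phi_{kk}, the last component of the solution
to the Yule-Walker system G_k phi = r_k where
  (G_k)_{ij} = rho(|i - j|), (r_k)_i = rho(i), i,j = 1..k.
Equivalently, Durbin-Levinson gives phi_{kk} iteratively:
  phi_{11} = rho(1)
  phi_{kk} = [rho(k) - sum_{j=1..k-1} phi_{k-1,j} rho(k-j)]
            / [1 - sum_{j=1..k-1} phi_{k-1,j} rho(j)],
  phi_{k,j} = phi_{k-1,j} - phi_{kk} phi_{k-1,k-j},  j = 1..k-1.
Step k = 1:
  phi_11 = rho(1) = 0.7466.
Step k = 2:
  phi_22 = [rho(2) - phi_11 rho(1)] / [1 - phi_11 rho(1)] = [0.738 - (0.7466)(0.7466)] / [1 - (0.7466)(0.7466)]
         = 0.18058844 / 0.44258844 = 0.408.
Therefore phi_{22} = 0.4080.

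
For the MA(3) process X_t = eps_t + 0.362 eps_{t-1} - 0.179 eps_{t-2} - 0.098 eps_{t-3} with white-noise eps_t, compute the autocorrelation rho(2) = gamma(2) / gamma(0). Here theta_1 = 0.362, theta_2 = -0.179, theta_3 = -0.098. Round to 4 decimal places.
\rho(2) = -0.1829

For an MA(q) process with theta_0 = 1, the autocovariance is
  gamma(k) = sigma^2 * sum_{i=0..q-k} theta_i * theta_{i+k},
and rho(k) = gamma(k) / gamma(0). Sigma^2 cancels.
  numerator   = (1)*(-0.179) + (0.362)*(-0.098) = -0.214476.
  denominator = (1)^2 + (0.362)^2 + (-0.179)^2 + (-0.098)^2 = 1.172689.
  rho(2) = -0.214476 / 1.172689 = -0.1829.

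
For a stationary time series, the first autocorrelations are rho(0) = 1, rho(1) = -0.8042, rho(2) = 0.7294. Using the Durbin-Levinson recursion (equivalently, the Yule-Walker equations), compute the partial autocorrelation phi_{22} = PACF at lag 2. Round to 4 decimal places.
\phi_{22} = 0.2340

The PACF at lag k is phi_{kk}, the last component of the solution
to the Yule-Walker system G_k phi = r_k where
  (G_k)_{ij} = rho(|i - j|), (r_k)_i = rho(i), i,j = 1..k.
Equivalently, Durbin-Levinson gives phi_{kk} iteratively:
  phi_{11} = rho(1)
  phi_{kk} = [rho(k) - sum_{j=1..k-1} phi_{k-1,j} rho(k-j)]
            / [1 - sum_{j=1..k-1} phi_{k-1,j} rho(j)],
  phi_{k,j} = phi_{k-1,j} - phi_{kk} phi_{k-1,k-j},  j = 1..k-1.
Step k = 1:
  phi_11 = rho(1) = -0.8042.
Step k = 2:
  phi_22 = [rho(2) - phi_11 rho(1)] / [1 - phi_11 rho(1)] = [0.7294 - (-0.8042)(-0.8042)] / [1 - (-0.8042)(-0.8042)]
         = 0.08266236 / 0.35326236 = 0.234.
Therefore phi_{22} = 0.2340.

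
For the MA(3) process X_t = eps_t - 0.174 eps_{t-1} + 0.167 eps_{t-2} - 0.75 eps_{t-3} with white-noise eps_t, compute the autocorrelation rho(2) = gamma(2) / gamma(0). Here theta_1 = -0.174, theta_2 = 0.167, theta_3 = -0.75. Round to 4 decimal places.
\rho(2) = 0.1836

For an MA(q) process with theta_0 = 1, the autocovariance is
  gamma(k) = sigma^2 * sum_{i=0..q-k} theta_i * theta_{i+k},
and rho(k) = gamma(k) / gamma(0). Sigma^2 cancels.
  numerator   = (1)*(0.167) + (-0.174)*(-0.75) = 0.2975.
  denominator = (1)^2 + (-0.174)^2 + (0.167)^2 + (-0.75)^2 = 1.620665.
  rho(2) = 0.2975 / 1.620665 = 0.1836.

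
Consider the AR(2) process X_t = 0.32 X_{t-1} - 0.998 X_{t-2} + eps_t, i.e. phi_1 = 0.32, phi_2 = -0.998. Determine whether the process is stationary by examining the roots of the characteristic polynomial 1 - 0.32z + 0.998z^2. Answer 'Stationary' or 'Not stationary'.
\text{Stationary}

The AR(p) characteristic polynomial is P(z) = 1 - 0.32z + 0.998z^2.
Stationarity requires all roots to lie outside the unit circle, i.e. |z| > 1 for every root.
Set 1 + (-0.32) z + (0.998) z^2 = 0, i.e. a z^2 + b z + c = 0 with a = 0.998, b = -0.32, c = 1.
Discriminant D = b^2 - 4ac = (-0.32)^2 - 4*(0.998)*1 = 0.1024 - (3.992) = -3.8896.
D < 0, so the roots are the complex-conjugate pair z = (-b +/- i sqrt(-D)) / (2a) = 0.1603 +/- 0.9881i.
For a conjugate pair |z|^2 = z * conj(z) = (product of roots) = c/a = 1/(0.998) = 1.002004, so |z| = sqrt(1.002004) = 1.001 for both roots.
Moduli of all roots: 1.0010, 1.0010.
All moduli strictly greater than 1? Yes.
Verdict: Stationary.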